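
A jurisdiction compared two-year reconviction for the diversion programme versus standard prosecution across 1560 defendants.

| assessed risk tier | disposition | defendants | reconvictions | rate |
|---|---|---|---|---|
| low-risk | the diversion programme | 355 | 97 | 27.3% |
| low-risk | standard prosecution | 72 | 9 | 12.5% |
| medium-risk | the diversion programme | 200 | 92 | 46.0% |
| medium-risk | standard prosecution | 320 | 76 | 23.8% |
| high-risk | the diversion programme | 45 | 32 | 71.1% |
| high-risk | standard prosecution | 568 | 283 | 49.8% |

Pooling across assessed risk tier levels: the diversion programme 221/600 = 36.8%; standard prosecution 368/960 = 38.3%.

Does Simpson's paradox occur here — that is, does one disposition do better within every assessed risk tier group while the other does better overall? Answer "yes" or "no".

yes

Within each assessed risk tier level (low-risk 27.3% vs 12.5%; medium-risk 46.0% vs 23.8%; high-risk 71.1% vs 49.8%), standard prosecution has the lower rate every time. Pooled: 36.8% vs 38.3% — the diversion programme has the lower rate overall. The two comparisons disagree.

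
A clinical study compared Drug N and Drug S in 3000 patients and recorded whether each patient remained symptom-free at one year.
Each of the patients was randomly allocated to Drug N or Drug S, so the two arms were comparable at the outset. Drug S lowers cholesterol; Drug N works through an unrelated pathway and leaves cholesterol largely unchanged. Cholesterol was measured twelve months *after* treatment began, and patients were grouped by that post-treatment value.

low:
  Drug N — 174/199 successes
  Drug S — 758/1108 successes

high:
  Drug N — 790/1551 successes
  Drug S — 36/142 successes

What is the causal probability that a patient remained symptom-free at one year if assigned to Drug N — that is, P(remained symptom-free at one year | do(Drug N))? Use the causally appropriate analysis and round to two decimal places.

The distribution of cholesterol is itself part of what the drug does — it is an intermediate outcome. Holding it fixed would remove that part of the effect; the total effect is the pooled difference.
So P(outcome | do(Drug N)) is just the pooled rate for Drug N: 964/1750 = 0.551.

0.55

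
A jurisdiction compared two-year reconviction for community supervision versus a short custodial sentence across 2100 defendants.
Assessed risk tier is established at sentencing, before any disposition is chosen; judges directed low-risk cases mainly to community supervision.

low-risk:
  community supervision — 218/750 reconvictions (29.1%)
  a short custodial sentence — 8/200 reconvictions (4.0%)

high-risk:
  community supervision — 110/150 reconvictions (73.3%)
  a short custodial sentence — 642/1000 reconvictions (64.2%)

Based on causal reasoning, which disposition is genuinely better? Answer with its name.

a short custodial sentence

Here assessed risk tier is a common cause — it drives both which disposition a case falls under and the outcome. The crude comparison mixes populations; the stratum-specific rates are the causally relevant ones.
Within each level — low-risk: 29.1% vs 4.0%; high-risk: 73.3% vs 64.2% — a short custodial sentence is lower every time.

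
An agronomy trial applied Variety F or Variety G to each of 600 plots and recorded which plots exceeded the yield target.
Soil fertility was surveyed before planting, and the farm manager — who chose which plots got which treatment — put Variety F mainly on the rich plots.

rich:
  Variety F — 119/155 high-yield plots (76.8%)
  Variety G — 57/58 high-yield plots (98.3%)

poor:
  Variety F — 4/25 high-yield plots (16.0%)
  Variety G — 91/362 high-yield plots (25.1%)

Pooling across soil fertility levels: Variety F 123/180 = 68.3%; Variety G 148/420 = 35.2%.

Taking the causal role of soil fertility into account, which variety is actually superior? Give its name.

Since soil fertility is a pre-existing factor (not a product of the variety) and it affects the outcome on its own, it is a confounder. The stratified rates, not the pooled rate, identify the causal effect.
Within each level — rich: 76.8% vs 98.3%; poor: 16.0% vs 25.1% — Variety G is higher every time.

Variety G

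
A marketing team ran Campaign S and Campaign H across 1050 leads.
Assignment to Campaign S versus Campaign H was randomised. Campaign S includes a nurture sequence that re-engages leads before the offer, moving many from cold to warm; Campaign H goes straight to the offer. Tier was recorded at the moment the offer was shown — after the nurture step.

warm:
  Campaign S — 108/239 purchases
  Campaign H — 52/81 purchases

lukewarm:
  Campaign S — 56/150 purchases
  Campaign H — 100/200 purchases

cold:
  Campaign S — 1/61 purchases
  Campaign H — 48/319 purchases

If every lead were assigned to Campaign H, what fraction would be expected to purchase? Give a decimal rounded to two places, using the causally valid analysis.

Engagement tier is recorded after the campaign and is itself shifted by it — it sits on the causal path from campaign to outcome. Conditioning on a mediator would strip out part of the effect we want; the pooled comparison gives the total causal effect.
So P(outcome | do(Campaign H)) is just the pooled rate for Campaign H: 200/600 = 0.333.

0.33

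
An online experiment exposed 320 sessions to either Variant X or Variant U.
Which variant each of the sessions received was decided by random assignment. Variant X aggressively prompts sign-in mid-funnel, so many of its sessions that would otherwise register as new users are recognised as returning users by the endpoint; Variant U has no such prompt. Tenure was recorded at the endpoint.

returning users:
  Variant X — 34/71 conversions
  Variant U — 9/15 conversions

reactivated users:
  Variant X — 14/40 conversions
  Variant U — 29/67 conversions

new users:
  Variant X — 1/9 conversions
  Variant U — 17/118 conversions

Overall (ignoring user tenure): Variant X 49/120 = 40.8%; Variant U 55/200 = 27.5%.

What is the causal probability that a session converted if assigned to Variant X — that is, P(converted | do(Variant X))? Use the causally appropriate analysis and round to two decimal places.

0.41

Stratifying would compare variants among sessions the variants themselves sorted into user tenure groups — a form of selection on an intermediate. The unconditioned pooled rates give the total causal effect.
So P(outcome | do(Variant X)) is just the pooled rate for Variant X: 49/120 = 0.408.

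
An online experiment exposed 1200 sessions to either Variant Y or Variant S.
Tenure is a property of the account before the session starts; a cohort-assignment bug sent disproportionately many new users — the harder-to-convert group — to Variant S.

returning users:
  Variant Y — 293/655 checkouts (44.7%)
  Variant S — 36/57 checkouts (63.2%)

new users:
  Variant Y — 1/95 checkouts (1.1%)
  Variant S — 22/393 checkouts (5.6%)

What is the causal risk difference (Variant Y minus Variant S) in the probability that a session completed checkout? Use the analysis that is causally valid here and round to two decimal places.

-0.13

Variant S is higher inside every user tenure stratum but Variant Y is higher in aggregate. Whether to stratify depends on how user tenure relates to the variant.
Here user tenure is a common cause — it drives both which variant a case falls under and the outcome. The crude comparison mixes populations; the stratum-specific rates are the causally relevant ones.
Adjusting over the population distribution of user tenure: 0.593·(0.447−0.632) + 0.407·(0.011−0.056) = -0.128.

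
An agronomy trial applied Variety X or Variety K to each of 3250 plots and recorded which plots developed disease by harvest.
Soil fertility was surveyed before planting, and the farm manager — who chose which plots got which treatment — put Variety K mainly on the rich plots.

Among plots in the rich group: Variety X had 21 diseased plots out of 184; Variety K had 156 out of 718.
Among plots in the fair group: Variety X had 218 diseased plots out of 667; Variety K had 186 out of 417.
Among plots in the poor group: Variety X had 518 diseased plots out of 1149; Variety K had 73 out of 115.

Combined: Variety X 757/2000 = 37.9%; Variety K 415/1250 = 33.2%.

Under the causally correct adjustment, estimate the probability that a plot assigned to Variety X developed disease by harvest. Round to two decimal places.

The stratified and pooled comparisons disagree (Variety X wins within each soil fertility; Variety K wins overall), so the answer turns on the causal role of soil fertility.
Soil fertility is set before the variety has any effect — it is not caused by the variety — and it independently drives the outcome. That makes it a confounder, so the causal comparison is within soil fertility levels.
Standardising Variety X to the population soil fertility mix: 0.278·21/184 + 0.334·218/667 + 0.389·518/1149 = 0.316.

0.32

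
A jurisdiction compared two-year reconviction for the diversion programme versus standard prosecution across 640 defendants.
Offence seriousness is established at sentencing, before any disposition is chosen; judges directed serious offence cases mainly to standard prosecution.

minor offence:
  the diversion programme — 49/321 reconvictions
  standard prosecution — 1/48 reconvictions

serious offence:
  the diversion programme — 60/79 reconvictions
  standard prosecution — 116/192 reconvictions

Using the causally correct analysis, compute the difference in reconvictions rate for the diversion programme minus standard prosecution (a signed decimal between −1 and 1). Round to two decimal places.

+0.14

The offence seriousness-specific comparison favours standard prosecution throughout, but the pooled figures favour the diversion programme. The question is whether to condition on offence seriousness.
Offence seriousness differs across dispositions for reasons unrelated to any effect of the disposition itself, and it separately predicts the outcome — a classic confounder. We must compare within offence seriousness levels.
Adjusting over the population distribution of offence seriousness: 0.577·(0.153−0.021) + 0.423·(0.759−0.604) = +0.142.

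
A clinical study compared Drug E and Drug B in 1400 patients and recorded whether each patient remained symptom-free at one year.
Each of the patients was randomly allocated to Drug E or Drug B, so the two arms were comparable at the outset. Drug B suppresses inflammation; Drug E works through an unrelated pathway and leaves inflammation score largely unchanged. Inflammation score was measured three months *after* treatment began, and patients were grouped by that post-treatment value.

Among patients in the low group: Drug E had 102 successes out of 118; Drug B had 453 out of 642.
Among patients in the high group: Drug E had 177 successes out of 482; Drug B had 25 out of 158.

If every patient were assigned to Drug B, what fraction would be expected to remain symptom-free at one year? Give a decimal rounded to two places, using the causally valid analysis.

The inflammation score-specific comparison favours Drug E throughout, but the pooled figures favour Drug B. The question is whether to condition on inflammation score.
Inflammation score lies on the pathway drug → inflammation score → outcome, so adjusting for it blocks the indirect effect. For the total causal effect of drug, use the unadjusted pooled rates.
So P(outcome | do(Drug B)) is just the pooled rate for Drug B: 478/800 = 0.598.

0.60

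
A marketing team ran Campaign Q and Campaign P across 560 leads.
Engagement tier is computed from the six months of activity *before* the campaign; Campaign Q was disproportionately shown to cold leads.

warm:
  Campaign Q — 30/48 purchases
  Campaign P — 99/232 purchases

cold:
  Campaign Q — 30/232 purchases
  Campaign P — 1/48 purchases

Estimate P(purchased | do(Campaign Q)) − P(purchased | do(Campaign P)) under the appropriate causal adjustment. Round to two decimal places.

Engagement tier satisfies the back-door criterion: it is not a descendant of the campaign, and it blocks the spurious path from campaign to outcome. Adjusting for it (i.e., using the within-engagement tier rates) gives the causal effect.
Adjusting over the population distribution of engagement tier: 0.500·(0.625−0.427) + 0.500·(0.129−0.021) = +0.153.

+0.15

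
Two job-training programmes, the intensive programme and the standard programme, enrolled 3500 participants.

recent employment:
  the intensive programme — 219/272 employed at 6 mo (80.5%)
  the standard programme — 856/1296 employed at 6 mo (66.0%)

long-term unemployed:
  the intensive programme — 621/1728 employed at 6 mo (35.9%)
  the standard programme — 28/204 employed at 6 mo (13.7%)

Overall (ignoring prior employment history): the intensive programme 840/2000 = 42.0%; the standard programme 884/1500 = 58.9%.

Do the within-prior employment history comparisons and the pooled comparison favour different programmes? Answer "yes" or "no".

yes

Within each prior employment history level (recent employment 80.5% vs 66.0%; long-term unemployed 35.9% vs 13.7%), the intensive programme has the higher rate every time. Pooled: 42.0% vs 58.9% — the standard programme has the higher rate overall. The two comparisons disagree.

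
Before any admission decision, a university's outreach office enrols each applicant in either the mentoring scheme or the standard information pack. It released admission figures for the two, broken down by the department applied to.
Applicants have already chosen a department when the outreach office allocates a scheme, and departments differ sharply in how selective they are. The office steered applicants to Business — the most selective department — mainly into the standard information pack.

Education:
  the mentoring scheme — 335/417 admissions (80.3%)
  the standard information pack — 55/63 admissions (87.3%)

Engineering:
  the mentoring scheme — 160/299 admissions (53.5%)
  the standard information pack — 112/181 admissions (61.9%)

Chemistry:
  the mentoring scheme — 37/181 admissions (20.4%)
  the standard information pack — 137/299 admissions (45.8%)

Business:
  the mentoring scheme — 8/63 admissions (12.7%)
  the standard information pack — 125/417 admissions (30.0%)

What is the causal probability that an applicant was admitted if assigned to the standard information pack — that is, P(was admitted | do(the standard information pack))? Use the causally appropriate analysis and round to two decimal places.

0.56

Department satisfies the back-door criterion: it is not a descendant of the outreach scheme, and it blocks the spurious path from outreach scheme to outcome. Adjusting for it (i.e., using the within-department rates) gives the causal effect.
Standardising the standard information pack to the population department mix: 0.250·55/63 + 0.250·112/181 + 0.250·137/299 + 0.250·125/417 = 0.562.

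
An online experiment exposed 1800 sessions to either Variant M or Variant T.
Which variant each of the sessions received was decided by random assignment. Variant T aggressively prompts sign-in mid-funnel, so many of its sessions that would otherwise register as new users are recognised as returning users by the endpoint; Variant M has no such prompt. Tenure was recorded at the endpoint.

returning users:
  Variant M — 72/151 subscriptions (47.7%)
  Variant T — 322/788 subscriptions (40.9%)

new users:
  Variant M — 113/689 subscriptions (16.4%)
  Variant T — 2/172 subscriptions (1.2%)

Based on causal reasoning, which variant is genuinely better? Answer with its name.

Variant T

Within every user tenure level Variant M has the higher rate, yet pooled Variant T does — Simpson's reversal.
User tenure is downstream of the variant. One should not condition on a consequence of treatment, so the overall rates are the right comparison.
Pooled: Variant M 22.0% vs Variant T 33.8%; Variant T is higher overall.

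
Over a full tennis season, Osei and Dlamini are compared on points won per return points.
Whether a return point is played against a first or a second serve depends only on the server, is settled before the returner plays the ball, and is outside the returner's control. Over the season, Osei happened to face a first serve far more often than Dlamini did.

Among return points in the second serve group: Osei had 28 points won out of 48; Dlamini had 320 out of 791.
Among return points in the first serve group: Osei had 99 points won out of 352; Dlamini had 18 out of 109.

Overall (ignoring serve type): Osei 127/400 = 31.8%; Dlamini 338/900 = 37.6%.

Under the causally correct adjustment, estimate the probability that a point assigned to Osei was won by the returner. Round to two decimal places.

The stratified and pooled comparisons disagree (Osei wins within each serve type; Dlamini wins overall), so the answer turns on the causal role of serve type.
The imbalance in serve type arose from how return points were allocated, not from anything the player did; and serve type independently affects the outcome. The pooled gap is confounded — condition on serve type.
Standardising Osei to the population serve type mix: 0.645·28/48 + 0.355·99/352 = 0.476.

0.48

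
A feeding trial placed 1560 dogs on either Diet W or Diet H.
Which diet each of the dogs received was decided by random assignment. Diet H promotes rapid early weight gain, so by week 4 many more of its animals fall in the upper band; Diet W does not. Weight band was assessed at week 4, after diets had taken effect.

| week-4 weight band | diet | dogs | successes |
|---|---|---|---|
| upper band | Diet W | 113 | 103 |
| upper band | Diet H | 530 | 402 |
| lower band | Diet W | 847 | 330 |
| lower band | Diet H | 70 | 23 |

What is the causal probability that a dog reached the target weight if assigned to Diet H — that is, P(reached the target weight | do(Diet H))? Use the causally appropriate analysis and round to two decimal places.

0.71

Stratifying would compare diets among dogs the diets themselves sorted into week-4 weight band groups — a form of selection on an intermediate. The unconditioned pooled rates give the total causal effect.
So P(outcome | do(Diet H)) is just the pooled rate for Diet H: 425/600 = 0.708.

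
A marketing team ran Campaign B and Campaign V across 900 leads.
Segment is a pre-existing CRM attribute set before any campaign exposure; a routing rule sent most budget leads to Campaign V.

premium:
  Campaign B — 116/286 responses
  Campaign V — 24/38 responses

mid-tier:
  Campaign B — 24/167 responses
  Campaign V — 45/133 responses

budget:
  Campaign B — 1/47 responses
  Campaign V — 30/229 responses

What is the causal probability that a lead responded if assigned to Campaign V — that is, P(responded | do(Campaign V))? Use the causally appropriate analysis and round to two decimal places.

0.38

The imbalance in customer segment arose from how leads were allocated, not from anything the campaign did; and customer segment independently affects the outcome. The pooled gap is confounded — condition on customer segment.
Standardising Campaign V to the population customer segment mix: 0.360·24/38 + 0.333·45/133 + 0.307·30/229 = 0.380.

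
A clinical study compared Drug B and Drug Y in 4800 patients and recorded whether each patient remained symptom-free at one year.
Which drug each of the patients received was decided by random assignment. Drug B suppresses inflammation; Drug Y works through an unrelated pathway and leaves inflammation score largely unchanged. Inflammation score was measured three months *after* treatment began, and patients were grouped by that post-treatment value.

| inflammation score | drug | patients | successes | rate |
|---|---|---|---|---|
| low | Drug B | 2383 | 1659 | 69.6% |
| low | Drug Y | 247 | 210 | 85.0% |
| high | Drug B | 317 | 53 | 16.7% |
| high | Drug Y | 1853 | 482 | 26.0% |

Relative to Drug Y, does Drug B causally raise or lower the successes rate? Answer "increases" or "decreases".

Within every inflammation score level Drug Y has the higher rate, yet pooled Drug B does — Simpson's reversal.
Inflammation score here is a post-treatment variable shaped by the drug; conditioning on it would introduce bias rather than remove it. The overall comparison is the causal one.
Pooled: Drug B 63.4% vs Drug Y 33.0%; Drug B is higher overall.

increases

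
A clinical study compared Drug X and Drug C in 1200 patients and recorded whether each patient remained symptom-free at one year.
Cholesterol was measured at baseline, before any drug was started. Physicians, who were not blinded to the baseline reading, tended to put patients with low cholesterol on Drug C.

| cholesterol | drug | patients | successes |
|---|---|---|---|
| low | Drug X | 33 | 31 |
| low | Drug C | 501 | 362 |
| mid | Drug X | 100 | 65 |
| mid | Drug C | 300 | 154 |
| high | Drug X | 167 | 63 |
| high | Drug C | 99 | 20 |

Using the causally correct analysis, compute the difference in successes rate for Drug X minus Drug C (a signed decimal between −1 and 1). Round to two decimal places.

+0.18

Here cholesterol is a common cause — it drives both which drug a case falls under and the outcome. The crude comparison mixes populations; the stratum-specific rates are the causally relevant ones.
Adjusting over the population distribution of cholesterol: 0.445·(0.939−0.723) + 0.333·(0.650−0.513) + 0.222·(0.377−0.202) = +0.181.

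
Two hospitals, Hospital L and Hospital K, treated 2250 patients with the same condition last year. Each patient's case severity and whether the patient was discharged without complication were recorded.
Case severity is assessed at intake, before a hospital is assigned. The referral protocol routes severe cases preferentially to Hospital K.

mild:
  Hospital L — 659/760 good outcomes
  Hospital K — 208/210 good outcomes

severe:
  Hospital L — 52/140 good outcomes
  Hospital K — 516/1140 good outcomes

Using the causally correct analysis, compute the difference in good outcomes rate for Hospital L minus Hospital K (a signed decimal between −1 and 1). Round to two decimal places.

Since case severity is a pre-existing factor (not a product of the hospital) and it affects the outcome on its own, it is a confounder. The stratified rates, not the pooled rate, identify the causal effect.
Adjusting over the population distribution of case severity: 0.431·(0.867−0.990) + 0.569·(0.371−0.453) = -0.099.

-0.10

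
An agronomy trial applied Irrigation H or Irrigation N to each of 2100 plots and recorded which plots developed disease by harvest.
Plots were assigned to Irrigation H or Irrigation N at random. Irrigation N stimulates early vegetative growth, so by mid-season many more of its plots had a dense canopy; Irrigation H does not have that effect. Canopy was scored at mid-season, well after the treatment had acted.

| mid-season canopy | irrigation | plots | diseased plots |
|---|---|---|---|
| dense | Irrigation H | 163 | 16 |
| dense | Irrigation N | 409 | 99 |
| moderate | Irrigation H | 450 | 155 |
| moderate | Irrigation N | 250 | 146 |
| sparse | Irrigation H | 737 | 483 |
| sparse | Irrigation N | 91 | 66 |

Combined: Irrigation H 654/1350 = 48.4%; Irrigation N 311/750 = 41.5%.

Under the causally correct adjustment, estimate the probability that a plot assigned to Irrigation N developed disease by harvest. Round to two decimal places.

0.41

Mid-season canopy lies on the pathway irrigation → mid-season canopy → outcome, so adjusting for it blocks the indirect effect. For the total causal effect of irrigation, use the unadjusted pooled rates.
So P(outcome | do(Irrigation N)) is just the pooled rate for Irrigation N: 311/750 = 0.415.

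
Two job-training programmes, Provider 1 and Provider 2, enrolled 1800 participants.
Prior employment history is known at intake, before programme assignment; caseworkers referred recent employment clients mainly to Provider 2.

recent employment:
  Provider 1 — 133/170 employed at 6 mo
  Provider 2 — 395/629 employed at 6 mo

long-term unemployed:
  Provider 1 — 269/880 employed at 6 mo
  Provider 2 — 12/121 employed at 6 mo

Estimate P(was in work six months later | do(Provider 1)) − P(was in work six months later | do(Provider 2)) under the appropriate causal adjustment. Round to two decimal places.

Within every prior employment history level Provider 1 has the higher rate, yet pooled Provider 2 does — Simpson's reversal.
Prior employment history satisfies the back-door criterion: it is not a descendant of the programme, and it blocks the spurious path from programme to outcome. Adjusting for it (i.e., using the within-prior employment history rates) gives the causal effect.
Adjusting over the population distribution of prior employment history: 0.444·(0.782−0.628) + 0.556·(0.306−0.099) = +0.183.

+0.18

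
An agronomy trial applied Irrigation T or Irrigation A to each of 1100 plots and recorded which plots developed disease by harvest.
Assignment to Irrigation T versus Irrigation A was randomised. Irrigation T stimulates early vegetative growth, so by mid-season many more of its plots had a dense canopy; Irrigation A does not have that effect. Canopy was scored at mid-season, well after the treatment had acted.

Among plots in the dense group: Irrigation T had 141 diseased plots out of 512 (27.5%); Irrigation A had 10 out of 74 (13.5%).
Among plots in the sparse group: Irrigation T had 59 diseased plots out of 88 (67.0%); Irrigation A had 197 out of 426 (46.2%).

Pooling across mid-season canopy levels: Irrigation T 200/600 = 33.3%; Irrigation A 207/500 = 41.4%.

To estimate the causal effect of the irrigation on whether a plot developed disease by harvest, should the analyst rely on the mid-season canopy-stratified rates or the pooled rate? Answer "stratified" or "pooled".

pooled

Mid-season canopy is recorded after the irrigation and is itself shifted by it — it sits on the causal path from irrigation to outcome. Conditioning on a mediator would strip out part of the effect we want; the pooled comparison gives the total causal effect.
Pooled: Irrigation T 33.3% vs Irrigation A 41.4%; Irrigation T is lower overall.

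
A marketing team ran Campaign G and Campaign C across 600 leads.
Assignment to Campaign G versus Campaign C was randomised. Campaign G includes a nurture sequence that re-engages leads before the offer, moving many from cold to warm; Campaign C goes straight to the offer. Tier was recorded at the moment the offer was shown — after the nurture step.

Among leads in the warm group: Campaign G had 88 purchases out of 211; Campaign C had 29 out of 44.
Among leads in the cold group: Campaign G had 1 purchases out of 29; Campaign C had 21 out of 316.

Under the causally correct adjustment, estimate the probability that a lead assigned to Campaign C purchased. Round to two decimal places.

Because the campaign influences engagement tier, engagement tier is a post-treatment mediator, not a confounder. Stratifying on it would bias the estimate; the causal effect is the crude pooled difference.
So P(outcome | do(Campaign C)) is just the pooled rate for Campaign C: 50/360 = 0.139.

0.14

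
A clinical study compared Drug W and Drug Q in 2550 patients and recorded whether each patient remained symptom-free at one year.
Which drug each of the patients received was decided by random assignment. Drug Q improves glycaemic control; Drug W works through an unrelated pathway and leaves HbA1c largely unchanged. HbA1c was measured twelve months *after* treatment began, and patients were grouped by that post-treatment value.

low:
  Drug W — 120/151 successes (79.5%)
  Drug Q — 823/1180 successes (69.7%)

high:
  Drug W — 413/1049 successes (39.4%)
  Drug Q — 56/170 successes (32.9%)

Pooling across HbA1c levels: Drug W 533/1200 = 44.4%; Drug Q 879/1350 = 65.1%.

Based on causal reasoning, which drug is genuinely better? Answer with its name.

HbA1c is recorded after the drug and is itself shifted by it — it sits on the causal path from drug to outcome. Conditioning on a mediator would strip out part of the effect we want; the pooled comparison gives the total causal effect.
Pooled: Drug W 44.4% vs Drug Q 65.1%; Drug Q is higher overall.

Drug Q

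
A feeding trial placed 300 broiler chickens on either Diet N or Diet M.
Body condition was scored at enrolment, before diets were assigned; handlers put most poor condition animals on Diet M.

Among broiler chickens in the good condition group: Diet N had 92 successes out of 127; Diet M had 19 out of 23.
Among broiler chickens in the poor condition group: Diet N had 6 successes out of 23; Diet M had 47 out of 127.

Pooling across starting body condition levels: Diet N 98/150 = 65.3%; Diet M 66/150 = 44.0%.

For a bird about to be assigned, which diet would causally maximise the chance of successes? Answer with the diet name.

Diet M

Starting body condition satisfies the back-door criterion: it is not a descendant of the diet, and it blocks the spurious path from diet to outcome. Adjusting for it (i.e., using the within-starting body condition rates) gives the causal effect.
Within each level — good condition: 72.4% vs 82.6%; poor condition: 26.1% vs 37.0% — Diet M is higher every time.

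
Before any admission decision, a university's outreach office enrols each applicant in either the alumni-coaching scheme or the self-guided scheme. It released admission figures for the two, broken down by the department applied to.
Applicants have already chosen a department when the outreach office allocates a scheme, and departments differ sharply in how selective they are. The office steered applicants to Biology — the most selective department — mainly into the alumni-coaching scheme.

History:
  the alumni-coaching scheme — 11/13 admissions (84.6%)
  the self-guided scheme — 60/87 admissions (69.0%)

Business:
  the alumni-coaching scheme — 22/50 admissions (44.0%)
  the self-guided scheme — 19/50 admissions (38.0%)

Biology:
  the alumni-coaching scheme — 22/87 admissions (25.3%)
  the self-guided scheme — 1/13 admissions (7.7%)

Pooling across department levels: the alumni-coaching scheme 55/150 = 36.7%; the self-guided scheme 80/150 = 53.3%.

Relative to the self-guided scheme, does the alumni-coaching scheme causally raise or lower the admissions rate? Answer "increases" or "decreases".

The stratified and pooled comparisons disagree (the alumni-coaching scheme wins within each department; the self-guided scheme wins overall), so the answer turns on the causal role of department.
The imbalance in department arose from how applicants were allocated, not from anything the outreach scheme did; and department independently affects the outcome. The pooled gap is confounded — condition on department.
Within each level — History: 84.6% vs 69.0%; Business: 44.0% vs 38.0%; Biology: 25.3% vs 7.7% — the alumni-coaching scheme is higher every time.

increases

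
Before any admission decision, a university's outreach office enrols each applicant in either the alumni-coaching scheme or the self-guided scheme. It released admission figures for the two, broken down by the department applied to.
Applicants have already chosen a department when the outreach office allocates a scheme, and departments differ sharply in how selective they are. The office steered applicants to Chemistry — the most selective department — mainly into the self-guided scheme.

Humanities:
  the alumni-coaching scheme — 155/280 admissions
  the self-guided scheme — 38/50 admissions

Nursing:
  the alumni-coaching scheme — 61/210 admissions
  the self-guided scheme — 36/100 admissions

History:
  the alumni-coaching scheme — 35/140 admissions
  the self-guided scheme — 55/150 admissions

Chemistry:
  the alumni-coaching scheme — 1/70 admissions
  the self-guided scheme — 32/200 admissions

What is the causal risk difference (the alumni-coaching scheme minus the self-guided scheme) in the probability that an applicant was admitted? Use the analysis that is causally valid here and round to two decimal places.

the self-guided scheme is higher inside every department stratum but the alumni-coaching scheme is higher in aggregate. Whether to stratify depends on how department relates to the outreach scheme.
Here department is a common cause — it drives both which outreach scheme a case falls under and the outcome. The crude comparison mixes populations; the stratum-specific rates are the causally relevant ones.
Adjusting over the population distribution of department: 0.275·(0.554−0.760) + 0.258·(0.290−0.360) + 0.242·(0.250−0.367) + 0.225·(0.014−0.160) = -0.136.

-0.14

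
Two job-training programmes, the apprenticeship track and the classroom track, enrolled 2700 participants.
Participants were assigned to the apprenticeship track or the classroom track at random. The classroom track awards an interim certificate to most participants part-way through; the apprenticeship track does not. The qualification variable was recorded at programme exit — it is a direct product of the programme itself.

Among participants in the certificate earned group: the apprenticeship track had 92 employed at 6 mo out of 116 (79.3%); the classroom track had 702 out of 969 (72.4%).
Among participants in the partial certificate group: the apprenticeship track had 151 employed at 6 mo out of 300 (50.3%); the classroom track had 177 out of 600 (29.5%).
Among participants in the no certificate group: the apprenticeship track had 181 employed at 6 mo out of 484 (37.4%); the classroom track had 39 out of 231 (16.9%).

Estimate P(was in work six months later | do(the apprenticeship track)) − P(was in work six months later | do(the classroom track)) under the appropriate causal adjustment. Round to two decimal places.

Within every qualification attained during the programme level the apprenticeship track has the higher rate, yet pooled the classroom track does — Simpson's reversal.
Stratifying would compare programmes among participants the programmes themselves sorted into qualification attained during the programme groups — a form of selection on an intermediate. The unconditioned pooled rates give the total causal effect.
The causal difference is the pooled difference: 0.471 − 0.510 = -0.039.

-0.04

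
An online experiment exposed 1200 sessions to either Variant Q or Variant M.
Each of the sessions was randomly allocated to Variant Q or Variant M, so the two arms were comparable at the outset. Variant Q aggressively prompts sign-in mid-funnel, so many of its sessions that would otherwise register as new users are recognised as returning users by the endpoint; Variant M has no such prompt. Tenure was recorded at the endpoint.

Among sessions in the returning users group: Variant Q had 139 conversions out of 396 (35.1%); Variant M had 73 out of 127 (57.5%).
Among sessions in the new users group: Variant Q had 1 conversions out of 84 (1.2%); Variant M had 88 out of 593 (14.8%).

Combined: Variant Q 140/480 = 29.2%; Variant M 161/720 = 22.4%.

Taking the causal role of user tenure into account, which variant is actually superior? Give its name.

Variant Q

The user tenure-specific comparison favours Variant M throughout, but the pooled figures favour Variant Q. The question is whether to condition on user tenure.
User tenure is recorded after the variant and is itself shifted by it — it sits on the causal path from variant to outcome. Conditioning on a mediator would strip out part of the effect we want; the pooled comparison gives the total causal effect.
Pooled: Variant Q 29.2% vs Variant M 22.4%; Variant Q is higher overall.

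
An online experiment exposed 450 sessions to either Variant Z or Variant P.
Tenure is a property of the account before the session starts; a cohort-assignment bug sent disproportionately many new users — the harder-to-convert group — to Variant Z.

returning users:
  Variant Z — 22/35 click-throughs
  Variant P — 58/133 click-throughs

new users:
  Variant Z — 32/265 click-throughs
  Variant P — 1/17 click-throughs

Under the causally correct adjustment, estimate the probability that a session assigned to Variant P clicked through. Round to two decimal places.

Nothing the variant does changes user tenure; the imbalance is an allocation artefact. With user tenure also predicting the outcome, the pooled figure is confounded, and the within-stratum comparison is the causal one.
Standardising Variant P to the population user tenure mix: 0.373·58/133 + 0.627·1/17 = 0.200.

0.20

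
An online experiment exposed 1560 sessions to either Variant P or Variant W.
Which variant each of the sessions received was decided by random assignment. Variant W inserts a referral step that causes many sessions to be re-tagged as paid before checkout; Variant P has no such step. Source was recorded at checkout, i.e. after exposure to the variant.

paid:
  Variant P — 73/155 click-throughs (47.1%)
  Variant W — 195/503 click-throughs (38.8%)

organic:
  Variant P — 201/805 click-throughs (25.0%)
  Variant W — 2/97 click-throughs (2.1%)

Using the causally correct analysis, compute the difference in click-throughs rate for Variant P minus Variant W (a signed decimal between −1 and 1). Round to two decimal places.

-0.04

Within every traffic source level Variant P has the higher rate, yet pooled Variant W does — Simpson's reversal.
Stratifying would compare variants among sessions the variants themselves sorted into traffic source groups — a form of selection on an intermediate. The unconditioned pooled rates give the total causal effect.
The causal difference is the pooled difference: 0.285 − 0.328 = -0.043.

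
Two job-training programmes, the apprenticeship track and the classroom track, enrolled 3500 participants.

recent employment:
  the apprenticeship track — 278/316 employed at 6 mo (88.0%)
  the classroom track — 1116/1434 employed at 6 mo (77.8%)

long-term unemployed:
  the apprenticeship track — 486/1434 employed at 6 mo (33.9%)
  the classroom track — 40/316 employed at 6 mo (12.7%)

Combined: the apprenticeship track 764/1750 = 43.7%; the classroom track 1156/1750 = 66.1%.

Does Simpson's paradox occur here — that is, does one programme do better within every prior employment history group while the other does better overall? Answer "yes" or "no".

yes

Within each prior employment history level (recent employment 88.0% vs 77.8%; long-term unemployed 33.9% vs 12.7%), the apprenticeship track has the higher rate every time. Pooled: 43.7% vs 66.1% — the classroom track has the higher rate overall. The two comparisons disagree.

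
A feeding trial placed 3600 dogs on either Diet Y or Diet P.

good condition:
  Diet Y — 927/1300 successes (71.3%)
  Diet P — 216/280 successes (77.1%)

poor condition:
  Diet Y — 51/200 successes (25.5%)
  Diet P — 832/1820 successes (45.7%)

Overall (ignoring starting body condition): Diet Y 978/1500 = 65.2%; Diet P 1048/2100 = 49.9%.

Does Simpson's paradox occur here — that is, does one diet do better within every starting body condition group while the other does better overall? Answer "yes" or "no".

Within each starting body condition level (good condition 71.3% vs 77.1%; poor condition 25.5% vs 45.7%), Diet P has the higher rate every time. Pooled: 65.2% vs 49.9% — Diet Y has the higher rate overall. The two comparisons disagree.

yes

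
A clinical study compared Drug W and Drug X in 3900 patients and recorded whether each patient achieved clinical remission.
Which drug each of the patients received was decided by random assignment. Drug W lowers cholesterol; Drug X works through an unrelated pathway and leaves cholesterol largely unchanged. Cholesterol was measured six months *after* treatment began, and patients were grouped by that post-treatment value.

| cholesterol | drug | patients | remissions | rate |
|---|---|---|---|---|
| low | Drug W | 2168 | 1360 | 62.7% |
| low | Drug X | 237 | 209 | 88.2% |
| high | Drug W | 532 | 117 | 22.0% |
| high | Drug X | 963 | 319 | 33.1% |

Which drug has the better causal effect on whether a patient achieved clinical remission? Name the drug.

Drug W

Within every cholesterol level Drug X has the higher rate, yet pooled Drug W does — Simpson's reversal.
Cholesterol lies on the pathway drug → cholesterol → outcome, so adjusting for it blocks the indirect effect. For the total causal effect of drug, use the unadjusted pooled rates.
Pooled: Drug W 54.7% vs Drug X 44.0%; Drug W is higher overall.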